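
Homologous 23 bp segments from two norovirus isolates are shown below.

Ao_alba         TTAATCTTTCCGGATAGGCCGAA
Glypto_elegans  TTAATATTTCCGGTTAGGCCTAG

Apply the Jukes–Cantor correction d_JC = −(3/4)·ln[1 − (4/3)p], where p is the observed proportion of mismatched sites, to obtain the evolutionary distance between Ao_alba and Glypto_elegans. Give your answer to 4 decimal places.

0.1979

Mismatches occur at site 6 (C/A), site 14 (A/T), site 21 (G/T), site 23 (A/G).
p = 4/23 = 0.173913.
d = −0.75 · ln(1 − (4/3)·0.173913) = −0.75 · ln(0.768116) = −0.75 · (-0.263815) = 0.1979.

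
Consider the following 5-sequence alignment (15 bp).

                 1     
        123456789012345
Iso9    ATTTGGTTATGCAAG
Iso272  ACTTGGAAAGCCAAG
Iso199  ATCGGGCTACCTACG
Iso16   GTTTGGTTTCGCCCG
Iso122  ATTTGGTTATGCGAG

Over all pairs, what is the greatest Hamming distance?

Pairwise Hamming distances:
  Iso9 vs Iso272: 5
  Iso9 vs Iso199: 7
  Iso9 vs Iso16: 5
  Iso9 vs Iso122: 1
  Iso272 vs Iso199: 8
  Iso272 vs Iso16: 9
  Iso272 vs Iso122: 6
  Iso199 vs Iso16: 8
  Iso199 vs Iso122: 8
  Iso16 vs Iso122: 5
The largest is 9, between Iso272 and Iso16.

9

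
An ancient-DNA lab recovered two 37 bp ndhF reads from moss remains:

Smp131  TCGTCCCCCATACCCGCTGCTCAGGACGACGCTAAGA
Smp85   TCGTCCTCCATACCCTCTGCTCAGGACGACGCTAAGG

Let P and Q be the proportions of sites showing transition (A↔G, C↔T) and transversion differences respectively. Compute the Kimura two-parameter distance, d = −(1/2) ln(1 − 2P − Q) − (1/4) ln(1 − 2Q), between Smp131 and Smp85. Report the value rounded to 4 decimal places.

Mismatches occur at site 7 (C/T, transition), site 16 (G/T, transversion), site 37 (A/G, transition).
Of the 3 differences, 2 transitions and 1 transversion over 37 sites: P = 2/37 = 0.054054, Q = 1/37 = 0.027027.
d = −0.5·ln(0.864865) − 0.25·ln(0.945946) = −0.5·(-0.145182) − 0.25·(-0.055570) = 0.0865.

0.0865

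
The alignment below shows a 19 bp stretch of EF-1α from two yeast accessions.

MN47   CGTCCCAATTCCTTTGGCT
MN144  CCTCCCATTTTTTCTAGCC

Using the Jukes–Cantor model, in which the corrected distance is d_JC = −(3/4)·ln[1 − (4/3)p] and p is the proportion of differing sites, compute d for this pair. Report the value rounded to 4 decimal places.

The sequences differ at positions 2 (G/C), 8 (A/T), 11 (C/T), 12 (C/T), 14 (T/C), 16 (G/A), 19 (T/C).
p = 7/19 = 0.368421.
d = −0.75 · ln(1 − (4/3)·0.368421) = −0.75 · ln(0.508772) = −0.75 · (-0.675755) = 0.5068.

0.5068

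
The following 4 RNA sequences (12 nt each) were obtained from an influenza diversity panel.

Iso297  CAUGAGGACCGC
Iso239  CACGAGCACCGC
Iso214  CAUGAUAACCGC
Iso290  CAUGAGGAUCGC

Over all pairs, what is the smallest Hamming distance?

1

Pairwise Hamming distances:
  Iso297 vs Iso239: 2
  Iso297 vs Iso214: 2
  Iso297 vs Iso290: 1
  Iso239 vs Iso214: 3
  Iso239 vs Iso290: 3
  Iso214 vs Iso290: 3
The smallest is 1, between Iso297 and Iso290.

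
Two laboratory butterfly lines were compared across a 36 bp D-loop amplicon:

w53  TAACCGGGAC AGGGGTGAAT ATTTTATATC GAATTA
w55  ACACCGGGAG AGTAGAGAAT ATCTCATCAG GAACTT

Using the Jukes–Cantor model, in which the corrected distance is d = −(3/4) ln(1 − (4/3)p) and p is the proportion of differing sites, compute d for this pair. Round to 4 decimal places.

The sequences differ at positions 1 (T/A), 2 (A/C), 10 (C/G), 13 (G/T), 14 (G/A), 16 (T/A), 23 (T/C), 25 (T/C), 28 (A/C), 29 (T/A), 30 (C/G), 34 (T/C), 36 (A/T).
p = 13/36 = 0.361111.
d = −0.75 · ln(1 − (4/3)·0.361111) = −0.75 · ln(0.518519) = −0.75 · (-0.656779) = 0.4926.

0.4926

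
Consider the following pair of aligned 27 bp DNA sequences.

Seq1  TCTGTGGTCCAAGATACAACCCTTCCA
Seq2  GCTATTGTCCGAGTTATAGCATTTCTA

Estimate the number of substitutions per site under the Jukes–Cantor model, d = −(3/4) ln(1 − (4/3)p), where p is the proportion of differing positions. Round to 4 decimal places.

0.5107

Mismatches occur at site 1 (T→G), site 4 (G→A), site 6 (G→T), site 11 (A→G), site 14 (A→T), site 17 (C→T), site 19 (A→G), site 21 (C→A), site 22 (C→T), site 26 (C→T).
p = 10/27 = 0.370370.
d = −0.75 · ln(1 − (4/3)·0.370370) = −0.75 · ln(0.506173) = −0.75 · (-0.680877) = 0.5107.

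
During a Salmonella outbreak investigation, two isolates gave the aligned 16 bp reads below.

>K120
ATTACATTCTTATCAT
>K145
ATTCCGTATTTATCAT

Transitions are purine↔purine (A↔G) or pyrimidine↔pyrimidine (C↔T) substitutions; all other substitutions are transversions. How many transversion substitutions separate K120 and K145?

The sequences differ at positions 4 (A/C, transversion), 6 (A/G, transition), 8 (T/A, transversion), 9 (C/T, transition).
Of the 4 differences, 2 transitions and 2 transversions, so the answer is 2.

2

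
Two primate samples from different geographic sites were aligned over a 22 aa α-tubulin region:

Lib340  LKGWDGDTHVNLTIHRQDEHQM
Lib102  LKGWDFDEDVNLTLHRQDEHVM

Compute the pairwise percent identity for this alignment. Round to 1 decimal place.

77.3%

The sequences differ at positions 6 (G/F), 8 (T/E), 9 (H/D), 14 (I/L), 21 (Q/V).
17 of the 22 sites match, so the percent identity is 17/22 × 100 = 77.3%.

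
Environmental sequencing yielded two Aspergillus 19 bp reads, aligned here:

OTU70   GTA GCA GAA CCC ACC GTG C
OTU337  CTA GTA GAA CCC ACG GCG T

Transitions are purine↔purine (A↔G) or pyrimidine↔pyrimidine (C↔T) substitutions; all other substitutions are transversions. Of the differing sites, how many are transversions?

The sequences differ at positions 1 (G/C, transversion), 5 (C/T, transition), 15 (C/G, transversion), 17 (T/C, transition), 19 (C/T, transition).
Of the 5 differences, 3 transitions and 2 transversions, so the answer is 2.

2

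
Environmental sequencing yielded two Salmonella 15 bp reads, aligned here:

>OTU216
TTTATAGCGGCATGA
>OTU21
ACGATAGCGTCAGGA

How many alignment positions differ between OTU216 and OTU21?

5

Differing sites — 1:T/A; 2:T/C; 3:T/G; 10:G/T; 13:T/G.
That gives 5 mismatches out of 15 aligned sites, so the Hamming distance is 5.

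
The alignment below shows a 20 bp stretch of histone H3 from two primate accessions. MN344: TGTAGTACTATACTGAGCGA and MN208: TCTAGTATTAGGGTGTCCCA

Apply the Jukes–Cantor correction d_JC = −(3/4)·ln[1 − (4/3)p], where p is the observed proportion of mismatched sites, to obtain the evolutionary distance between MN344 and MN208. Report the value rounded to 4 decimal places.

0.5716

Mismatches occur at site 2 (G/C), site 8 (C/T), site 11 (T/G), site 12 (A/G), site 13 (C/G), site 16 (A/T), site 17 (G/C), site 19 (G/C).
p = 8/20 = 0.400000.
d = −0.75 · ln(1 − (4/3)·0.400000) = −0.75 · ln(0.466667) = −0.75 · (-0.762139) = 0.5716.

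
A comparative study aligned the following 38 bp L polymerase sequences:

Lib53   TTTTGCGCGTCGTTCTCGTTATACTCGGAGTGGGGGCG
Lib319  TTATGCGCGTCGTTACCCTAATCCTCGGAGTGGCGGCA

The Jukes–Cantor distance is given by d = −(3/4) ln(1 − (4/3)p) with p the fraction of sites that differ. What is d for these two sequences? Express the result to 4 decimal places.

0.2471

The sequences differ at positions 3 (T/A), 15 (C/A), 16 (T/C), 18 (G/C), 20 (T/A), 23 (A/C), 34 (G/C), 38 (G/A).
p = 8/38 = 0.210526.
d = −0.75 · ln(1 − (4/3)·0.210526) = −0.75 · ln(0.719299) = −0.75 · (-0.329478) = 0.2471.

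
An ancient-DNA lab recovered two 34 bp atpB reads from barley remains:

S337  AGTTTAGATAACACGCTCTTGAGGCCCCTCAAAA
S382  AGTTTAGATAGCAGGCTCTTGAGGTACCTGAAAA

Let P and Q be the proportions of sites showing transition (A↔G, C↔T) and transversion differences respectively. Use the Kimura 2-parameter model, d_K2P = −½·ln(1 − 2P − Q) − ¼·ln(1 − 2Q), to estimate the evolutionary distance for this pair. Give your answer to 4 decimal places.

0.1638

Differing sites — 11:A/G (Ti); 14:C/G (Tv); 25:C/T (Ti); 26:C/A (Tv); 30:C/G (Tv).
Of the 5 differences, 2 transitions and 3 transversions over 34 sites: P = 2/34 = 0.058824, Q = 3/34 = 0.088235.
d = −0.5·ln(0.794117) − 0.25·ln(0.823530) = −0.5·(-0.230524) − 0.25·(-0.194155) = 0.1638.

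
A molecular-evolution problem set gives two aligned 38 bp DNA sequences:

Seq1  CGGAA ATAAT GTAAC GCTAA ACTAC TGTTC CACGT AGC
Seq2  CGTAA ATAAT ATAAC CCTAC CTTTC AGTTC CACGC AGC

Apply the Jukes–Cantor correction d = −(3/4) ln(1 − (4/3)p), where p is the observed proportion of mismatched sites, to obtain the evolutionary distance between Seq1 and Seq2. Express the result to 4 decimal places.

The sequences differ at positions 3 (G/T), 11 (G/A), 16 (G/C), 20 (A/C), 21 (A/C), 22 (C/T), 24 (A/T), 26 (T/A), 35 (T/C).
p = 9/38 = 0.236842.
d = −0.75 · ln(1 − (4/3)·0.236842) = −0.75 · ln(0.684211) = −0.75 · (-0.379489) = 0.2846.

0.2846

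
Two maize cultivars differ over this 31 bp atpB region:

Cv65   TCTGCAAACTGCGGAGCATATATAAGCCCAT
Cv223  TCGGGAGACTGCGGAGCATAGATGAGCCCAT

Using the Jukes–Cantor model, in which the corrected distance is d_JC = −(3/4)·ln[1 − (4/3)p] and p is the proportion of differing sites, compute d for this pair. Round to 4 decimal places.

Mismatches occur at site 3 (T→G), site 5 (C→G), site 7 (A→G), site 21 (T→G), site 24 (A→G).
p = 5/31 = 0.161290.
d = −0.75 · ln(1 − (4/3)·0.161290) = −0.75 · ln(0.784947) = −0.75 · (-0.242139) = 0.1816.

0.1816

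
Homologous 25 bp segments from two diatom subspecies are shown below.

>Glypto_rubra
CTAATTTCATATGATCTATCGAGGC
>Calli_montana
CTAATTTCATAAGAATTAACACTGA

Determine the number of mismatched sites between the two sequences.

8

The sequences differ at positions 12 (T/A), 15 (T/A), 16 (C/T), 19 (T/A), 21 (G/A), 22 (A/C), 23 (G/T), 25 (C/A).
That gives 8 mismatches out of 25 aligned sites, so the Hamming distance is 8.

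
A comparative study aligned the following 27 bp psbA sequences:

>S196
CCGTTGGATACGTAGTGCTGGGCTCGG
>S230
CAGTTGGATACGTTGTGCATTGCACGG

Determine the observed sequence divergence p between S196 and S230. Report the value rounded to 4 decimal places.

Mismatches occur at site 2 (C→A), site 14 (A→T), site 19 (T→A), site 20 (G→T), site 21 (G→T), site 24 (T→A).
There are 6 differences over 27 sites, so p = 6/27 = 0.2222.

0.2222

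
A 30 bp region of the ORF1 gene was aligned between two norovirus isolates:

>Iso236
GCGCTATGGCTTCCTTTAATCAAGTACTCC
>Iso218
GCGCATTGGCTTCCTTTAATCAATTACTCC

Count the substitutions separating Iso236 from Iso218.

3

Differing sites — 5:T/A; 6:A/T; 24:G/T.
That gives 3 mismatches out of 30 aligned sites, so the Hamming distance is 3.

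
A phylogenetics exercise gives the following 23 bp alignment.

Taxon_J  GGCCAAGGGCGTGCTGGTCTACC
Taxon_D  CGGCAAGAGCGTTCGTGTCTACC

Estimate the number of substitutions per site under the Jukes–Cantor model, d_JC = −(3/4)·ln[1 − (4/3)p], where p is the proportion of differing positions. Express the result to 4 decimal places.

The sequences differ at positions 1 (G/C), 3 (C/G), 8 (G/A), 13 (G/T), 15 (T/G), 16 (G/T).
p = 6/23 = 0.260870.
d = −0.75 · ln(1 − (4/3)·0.260870) = −0.75 · ln(0.652173) = −0.75 · (-0.427445) = 0.3206.

0.3206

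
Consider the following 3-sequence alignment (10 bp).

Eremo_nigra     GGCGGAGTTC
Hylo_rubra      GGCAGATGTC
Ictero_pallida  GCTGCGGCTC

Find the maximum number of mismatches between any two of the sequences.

7

Pairwise Hamming distances:
  Eremo_nigra vs Hylo_rubra: 3
  Eremo_nigra vs Ictero_pallida: 5
  Hylo_rubra vs Ictero_pallida: 7
The largest is 7, between Hylo_rubra and Ictero_pallida.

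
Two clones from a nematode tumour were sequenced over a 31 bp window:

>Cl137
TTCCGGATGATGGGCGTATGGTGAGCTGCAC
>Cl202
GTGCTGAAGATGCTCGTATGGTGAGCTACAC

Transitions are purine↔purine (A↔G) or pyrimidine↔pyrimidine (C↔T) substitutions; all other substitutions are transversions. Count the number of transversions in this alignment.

6

Differing sites — 1:T/G (Tv); 3:C/G (Tv); 5:G/T (Tv); 8:T/A (Tv); 13:G/C (Tv); 14:G/T (Tv); 28:G/A (Ti).
Of the 7 differences, 1 transition and 6 transversions, so the answer is 6.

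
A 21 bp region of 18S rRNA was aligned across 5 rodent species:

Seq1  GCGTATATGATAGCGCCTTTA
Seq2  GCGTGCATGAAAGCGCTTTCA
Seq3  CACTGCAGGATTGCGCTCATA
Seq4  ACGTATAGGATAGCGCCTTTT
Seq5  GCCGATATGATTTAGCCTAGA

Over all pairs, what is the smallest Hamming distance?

3

Pairwise Hamming distances:
  Seq1 vs Seq2: 5
  Seq1 vs Seq3: 10
  Seq1 vs Seq4: 3
  Seq1 vs Seq5: 7
  Seq2 vs Seq3: 9
  Seq2 vs Seq4: 8
  Seq2 vs Seq5: 11
  Seq3 vs Seq4: 10
  Seq3 vs Seq5: 11
  Seq4 vs Seq5: 10
The smallest is 3, between Seq1 and Seq4.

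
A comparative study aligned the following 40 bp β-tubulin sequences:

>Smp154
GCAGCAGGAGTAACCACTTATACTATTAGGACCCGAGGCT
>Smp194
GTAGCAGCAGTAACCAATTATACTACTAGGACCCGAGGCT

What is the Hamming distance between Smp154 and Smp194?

4

The sequences differ at positions 2 (C/T), 8 (G/C), 17 (C/A), 26 (T/C).
That gives 4 mismatches out of 40 aligned sites, so the Hamming distance is 4.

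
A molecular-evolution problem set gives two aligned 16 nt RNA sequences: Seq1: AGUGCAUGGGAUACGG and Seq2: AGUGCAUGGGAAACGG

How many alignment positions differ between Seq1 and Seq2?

Differing sites — 12:U/A.
That gives 1 mismatch out of 16 aligned sites, so the Hamming distance is 1.

1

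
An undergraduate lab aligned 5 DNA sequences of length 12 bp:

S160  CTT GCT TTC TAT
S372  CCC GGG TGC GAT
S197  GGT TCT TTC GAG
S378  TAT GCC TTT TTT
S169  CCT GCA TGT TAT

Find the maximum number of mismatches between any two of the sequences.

9

Pairwise Hamming distances:
  S160 vs S372: 6
  S160 vs S197: 5
  S160 vs S378: 5
  S160 vs S169: 4
  S372 vs S197: 8
  S372 vs S378: 9
  S372 vs S169: 5
  S197 vs S378: 8
  S197 vs S169: 8
  S378 vs S169: 5
The largest is 9, between S372 and S378.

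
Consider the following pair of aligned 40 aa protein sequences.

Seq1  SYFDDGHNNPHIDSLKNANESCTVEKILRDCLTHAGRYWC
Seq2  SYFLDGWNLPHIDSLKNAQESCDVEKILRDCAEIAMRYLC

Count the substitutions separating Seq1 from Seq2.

Differing sites — 4:D/L; 7:H/W; 9:N/L; 19:N/Q; 23:T/D; 32:L/A; 33:T/E; 34:H/I; 36:G/M; 39:W/L.
That gives 10 mismatches out of 40 aligned sites, so the Hamming distance is 10.

10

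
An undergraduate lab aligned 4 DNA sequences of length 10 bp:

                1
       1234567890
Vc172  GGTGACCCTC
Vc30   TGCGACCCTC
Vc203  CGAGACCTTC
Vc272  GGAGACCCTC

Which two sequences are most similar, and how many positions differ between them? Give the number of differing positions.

Pairwise Hamming distances:
  Vc172 vs Vc30: 2
  Vc172 vs Vc203: 3
  Vc172 vs Vc272: 1
  Vc30 vs Vc203: 3
  Vc30 vs Vc272: 2
  Vc203 vs Vc272: 2
The smallest is 1, between Vc172 and Vc272.

1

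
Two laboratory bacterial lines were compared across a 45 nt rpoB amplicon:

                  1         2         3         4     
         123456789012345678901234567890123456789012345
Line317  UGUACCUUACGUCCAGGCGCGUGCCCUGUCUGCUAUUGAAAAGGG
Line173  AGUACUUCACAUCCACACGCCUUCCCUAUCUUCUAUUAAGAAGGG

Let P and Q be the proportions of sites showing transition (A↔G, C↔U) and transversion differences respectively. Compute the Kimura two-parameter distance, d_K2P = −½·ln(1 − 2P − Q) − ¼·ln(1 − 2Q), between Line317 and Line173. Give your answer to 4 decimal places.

The sequences differ at positions 1 (U/A, transversion), 6 (C/U, transition), 8 (U/C, transition), 11 (G/A, transition), 16 (G/C, transversion), 17 (G/A, transition), 21 (G/C, transversion), 23 (G/U, transversion), 28 (G/A, transition), 32 (G/U, transversion), 38 (G/A, transition), 40 (A/G, transition).
Of the 12 differences, 7 transitions and 5 transversions over 45 sites: P = 7/45 = 0.155556, Q = 5/45 = 0.111111.
d = −0.5·ln(0.577777) − 0.25·ln(0.777778) = −0.5·(-0.548567) − 0.25·(-0.251314) = 0.3371.

0.3371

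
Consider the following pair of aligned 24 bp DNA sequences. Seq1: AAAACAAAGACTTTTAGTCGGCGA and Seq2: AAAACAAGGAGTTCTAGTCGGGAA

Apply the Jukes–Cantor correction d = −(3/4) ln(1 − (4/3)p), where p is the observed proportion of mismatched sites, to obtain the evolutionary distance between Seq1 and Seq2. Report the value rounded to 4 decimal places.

0.2441

Mismatches occur at site 8 (A↔G), site 11 (C↔G), site 14 (T↔C), site 22 (C↔G), site 23 (G↔A).
p = 5/24 = 0.208333.
d = −0.75 · ln(1 − (4/3)·0.208333) = −0.75 · ln(0.722223) = −0.75 · (-0.325421) = 0.2441.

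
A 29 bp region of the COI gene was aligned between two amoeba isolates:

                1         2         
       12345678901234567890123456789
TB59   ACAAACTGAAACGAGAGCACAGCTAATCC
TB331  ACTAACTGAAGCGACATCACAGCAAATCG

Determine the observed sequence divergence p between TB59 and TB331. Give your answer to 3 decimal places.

0.207

Differing sites — 3:A/T; 11:A/G; 15:G/C; 17:G/T; 24:T/A; 29:C/G.
There are 6 differences over 29 sites, so p = 6/29 = 0.207.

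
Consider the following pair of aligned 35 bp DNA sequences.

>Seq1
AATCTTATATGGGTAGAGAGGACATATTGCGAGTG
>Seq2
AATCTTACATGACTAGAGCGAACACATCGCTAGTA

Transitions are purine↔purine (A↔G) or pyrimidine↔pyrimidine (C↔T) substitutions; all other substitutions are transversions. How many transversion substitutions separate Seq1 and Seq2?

The sequences differ at positions 8 (T/C, transition), 12 (G/A, transition), 13 (G/C, transversion), 19 (A/C, transversion), 21 (G/A, transition), 25 (T/C, transition), 28 (T/C, transition), 31 (G/T, transversion), 35 (G/A, transition).
Of the 9 differences, 6 transitions and 3 transversions, so the answer is 3.

3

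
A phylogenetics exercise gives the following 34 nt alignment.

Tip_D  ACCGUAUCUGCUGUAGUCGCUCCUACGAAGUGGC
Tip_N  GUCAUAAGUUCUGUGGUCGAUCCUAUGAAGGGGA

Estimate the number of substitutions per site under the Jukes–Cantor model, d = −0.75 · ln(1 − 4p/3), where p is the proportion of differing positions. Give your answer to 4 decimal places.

0.4234

Mismatches occur at site 1 (A↔G), site 2 (C↔U), site 4 (G↔A), site 7 (U↔A), site 8 (C↔G), site 10 (G↔U), site 15 (A↔G), site 20 (C↔A), site 26 (C↔U), site 31 (U↔G), site 34 (C↔A).
p = 11/34 = 0.323529.
d = −0.75 · ln(1 − (4/3)·0.323529) = −0.75 · ln(0.568628) = −0.75 · (-0.564529) = 0.4234.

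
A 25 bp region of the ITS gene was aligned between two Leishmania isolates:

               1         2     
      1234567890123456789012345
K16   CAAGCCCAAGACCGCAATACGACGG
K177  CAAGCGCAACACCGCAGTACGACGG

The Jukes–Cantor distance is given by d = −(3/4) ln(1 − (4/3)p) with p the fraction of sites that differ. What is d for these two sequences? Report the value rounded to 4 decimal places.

Mismatches occur at site 6 (C↔G), site 10 (G↔C), site 17 (A↔G).
p = 3/25 = 0.120000.
d = −0.75 · ln(1 − (4/3)·0.120000) = −0.75 · ln(0.840000) = −0.75 · (-0.174353) = 0.1308.

0.1308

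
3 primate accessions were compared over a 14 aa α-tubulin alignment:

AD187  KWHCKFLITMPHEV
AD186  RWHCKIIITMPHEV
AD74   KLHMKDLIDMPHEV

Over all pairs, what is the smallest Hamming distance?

Pairwise Hamming distances:
  AD187 vs AD186: 3
  AD187 vs AD74: 4
  AD186 vs AD74: 6
The smallest is 3, between AD187 and AD186.

3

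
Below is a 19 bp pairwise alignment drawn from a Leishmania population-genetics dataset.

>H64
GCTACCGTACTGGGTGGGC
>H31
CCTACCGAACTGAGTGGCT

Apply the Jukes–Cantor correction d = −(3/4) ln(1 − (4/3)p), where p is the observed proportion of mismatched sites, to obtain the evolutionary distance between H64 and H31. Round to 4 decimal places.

0.3241

Differing sites — 1:G/C; 8:T/A; 13:G/A; 18:G/C; 19:C/T.
p = 5/19 = 0.263158.
d = −0.75 · ln(1 − (4/3)·0.263158) = −0.75 · ln(0.649123) = −0.75 · (-0.432133) = 0.3241.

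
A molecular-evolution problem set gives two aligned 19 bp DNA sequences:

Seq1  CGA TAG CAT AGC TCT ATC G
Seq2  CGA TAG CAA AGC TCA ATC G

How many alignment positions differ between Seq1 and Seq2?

Differing sites — 9:T/A; 15:T/A.
That gives 2 mismatches out of 19 aligned sites, so the Hamming distance is 2.

2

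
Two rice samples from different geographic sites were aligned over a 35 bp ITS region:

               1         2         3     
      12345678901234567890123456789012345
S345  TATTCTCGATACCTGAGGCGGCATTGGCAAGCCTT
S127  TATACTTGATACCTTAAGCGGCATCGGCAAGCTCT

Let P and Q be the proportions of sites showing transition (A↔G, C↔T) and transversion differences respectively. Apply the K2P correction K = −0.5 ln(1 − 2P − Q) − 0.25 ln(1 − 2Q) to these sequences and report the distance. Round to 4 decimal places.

0.2403

Mismatches occur at site 4 (T→A, transversion), site 7 (C→T, transition), site 15 (G→T, transversion), site 17 (G→A, transition), site 25 (T→C, transition), site 33 (C→T, transition), site 34 (T→C, transition).
Of the 7 differences, 5 transitions and 2 transversions over 35 sites: P = 5/35 = 0.142857, Q = 2/35 = 0.057143.
d = −0.5·ln(0.657143) − 0.25·ln(0.885714) = −0.5·(-0.419854) − 0.25·(-0.121361) = 0.2403.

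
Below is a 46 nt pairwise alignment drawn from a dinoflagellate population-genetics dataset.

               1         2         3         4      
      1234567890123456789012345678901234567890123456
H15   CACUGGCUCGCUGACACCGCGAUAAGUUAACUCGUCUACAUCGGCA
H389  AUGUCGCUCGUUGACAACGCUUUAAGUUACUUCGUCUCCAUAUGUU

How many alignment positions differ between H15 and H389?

15

Differing sites — 1:C/A; 2:A/U; 3:C/G; 5:G/C; 11:C/U; 17:C/A; 21:G/U; 22:A/U; 30:A/C; 31:C/U; 38:A/C; 42:C/A; 43:G/U; 45:C/U; 46:A/U.
That gives 15 mismatches out of 46 aligned sites, so the Hamming distance is 15.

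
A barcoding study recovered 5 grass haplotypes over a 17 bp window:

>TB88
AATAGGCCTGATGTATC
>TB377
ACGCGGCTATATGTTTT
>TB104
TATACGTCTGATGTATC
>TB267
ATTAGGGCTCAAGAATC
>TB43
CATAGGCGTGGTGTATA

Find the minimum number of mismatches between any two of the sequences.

3

Pairwise Hamming distances:
  TB88 vs TB377: 8
  TB88 vs TB104: 3
  TB88 vs TB267: 5
  TB88 vs TB43: 4
  TB377 vs TB104: 11
  TB377 vs TB267: 11
  TB377 vs TB43: 10
  TB104 vs TB267: 7
  TB104 vs TB43: 6
  TB267 vs TB43: 9
The smallest is 3, between TB88 and TB104.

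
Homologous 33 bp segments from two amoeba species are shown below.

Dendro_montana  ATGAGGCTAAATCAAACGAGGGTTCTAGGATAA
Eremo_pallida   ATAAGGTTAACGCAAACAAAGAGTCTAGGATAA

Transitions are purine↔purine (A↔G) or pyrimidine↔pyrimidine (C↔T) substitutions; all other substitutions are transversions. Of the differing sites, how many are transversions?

Differing sites — 3:G/A (Ti); 7:C/T (Ti); 11:A/C (Tv); 12:T/G (Tv); 18:G/A (Ti); 20:G/A (Ti); 22:G/A (Ti); 23:T/G (Tv).
Of the 8 differences, 5 transitions and 3 transversions, so the answer is 3.

3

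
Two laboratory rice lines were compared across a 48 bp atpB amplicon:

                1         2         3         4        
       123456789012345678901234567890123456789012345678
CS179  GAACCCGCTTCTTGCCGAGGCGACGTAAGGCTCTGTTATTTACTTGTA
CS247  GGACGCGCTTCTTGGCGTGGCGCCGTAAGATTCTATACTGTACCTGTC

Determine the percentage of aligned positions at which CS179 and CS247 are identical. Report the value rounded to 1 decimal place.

72.9%

Mismatches occur at site 2 (A↔G), site 5 (C↔G), site 15 (C↔G), site 18 (A↔T), site 23 (A↔C), site 30 (G↔A), site 31 (C↔T), site 35 (G↔A), site 37 (T↔A), site 38 (A↔C), site 40 (T↔G), site 44 (T↔C), site 48 (A↔C).
35 of the 48 sites match, so the percent identity is 35/48 × 100 = 72.9%.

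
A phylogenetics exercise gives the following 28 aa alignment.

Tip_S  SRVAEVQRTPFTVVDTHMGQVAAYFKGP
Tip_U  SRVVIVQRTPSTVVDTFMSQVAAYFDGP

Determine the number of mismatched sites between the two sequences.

6

Differing sites — 4:A/V; 5:E/I; 11:F/S; 17:H/F; 19:G/S; 26:K/D.
That gives 6 mismatches out of 28 aligned sites, so the Hamming distance is 6.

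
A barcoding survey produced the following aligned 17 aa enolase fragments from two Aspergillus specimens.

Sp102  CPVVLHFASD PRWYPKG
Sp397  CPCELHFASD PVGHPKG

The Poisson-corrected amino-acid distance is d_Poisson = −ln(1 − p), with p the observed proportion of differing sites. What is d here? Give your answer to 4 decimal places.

0.3483

Mismatches occur at site 3 (V/C), site 4 (V/E), site 12 (R/V), site 13 (W/G), site 14 (Y/H).
p = 5/17 = 0.294118.
d = −ln(1 − 0.294118) = −ln(0.705882) = 0.3483.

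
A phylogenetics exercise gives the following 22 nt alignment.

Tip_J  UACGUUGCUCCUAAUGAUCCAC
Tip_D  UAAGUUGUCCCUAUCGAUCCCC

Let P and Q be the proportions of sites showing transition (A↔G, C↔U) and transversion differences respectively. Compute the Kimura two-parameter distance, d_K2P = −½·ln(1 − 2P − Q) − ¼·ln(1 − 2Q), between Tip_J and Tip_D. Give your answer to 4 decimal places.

0.3427

Mismatches occur at site 3 (C↔A, transversion), site 8 (C↔U, transition), site 9 (U↔C, transition), site 14 (A↔U, transversion), site 15 (U↔C, transition), site 21 (A↔C, transversion).
Of the 6 differences, 3 transitions and 3 transversions over 22 sites: P = 3/22 = 0.136364, Q = 3/22 = 0.136364.
d = −0.5·ln(0.590908) − 0.25·ln(0.727272) = −0.5·(-0.526095) − 0.25·(-0.318455) = 0.3427.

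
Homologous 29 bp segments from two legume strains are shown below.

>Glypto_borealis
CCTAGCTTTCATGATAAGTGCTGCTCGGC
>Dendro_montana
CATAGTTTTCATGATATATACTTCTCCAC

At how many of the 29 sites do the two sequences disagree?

Mismatches occur at site 2 (C→A), site 6 (C→T), site 17 (A→T), site 18 (G→A), site 20 (G→A), site 23 (G→T), site 27 (G→C), site 28 (G→A).
That gives 8 mismatches out of 29 aligned sites, so the Hamming distance is 8.

8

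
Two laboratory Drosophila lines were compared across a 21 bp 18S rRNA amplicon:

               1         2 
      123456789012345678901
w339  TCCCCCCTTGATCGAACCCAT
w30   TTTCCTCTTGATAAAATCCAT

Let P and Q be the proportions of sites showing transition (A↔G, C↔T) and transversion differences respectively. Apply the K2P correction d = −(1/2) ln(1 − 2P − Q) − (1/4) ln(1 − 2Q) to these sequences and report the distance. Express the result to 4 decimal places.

The sequences differ at positions 2 (C/T, transition), 3 (C/T, transition), 6 (C/T, transition), 13 (C/A, transversion), 14 (G/A, transition), 17 (C/T, transition).
Of the 6 differences, 5 transitions and 1 transversion over 21 sites: P = 5/21 = 0.238095, Q = 1/21 = 0.047619.
d = −0.5·ln(0.476191) − 0.25·ln(0.904762) = −0.5·(-0.741936) − 0.25·(-0.100083) = 0.3960.

0.3960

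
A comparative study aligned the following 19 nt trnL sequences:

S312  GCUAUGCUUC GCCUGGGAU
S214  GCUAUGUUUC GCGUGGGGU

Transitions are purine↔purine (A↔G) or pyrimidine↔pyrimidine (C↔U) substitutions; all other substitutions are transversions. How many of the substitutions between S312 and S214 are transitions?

2

The sequences differ at positions 7 (C/U, transition), 13 (C/G, transversion), 18 (A/G, transition).
Of the 3 differences, 2 transitions and 1 transversion, so the answer is 2.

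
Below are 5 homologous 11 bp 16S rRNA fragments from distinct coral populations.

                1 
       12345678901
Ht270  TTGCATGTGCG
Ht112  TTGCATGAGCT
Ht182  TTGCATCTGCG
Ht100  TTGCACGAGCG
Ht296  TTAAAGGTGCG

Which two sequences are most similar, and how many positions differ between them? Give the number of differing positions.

1

Pairwise Hamming distances:
  Ht270 vs Ht112: 2
  Ht270 vs Ht182: 1
  Ht270 vs Ht100: 2
  Ht270 vs Ht296: 3
  Ht112 vs Ht182: 3
  Ht112 vs Ht100: 2
  Ht112 vs Ht296: 5
  Ht182 vs Ht100: 3
  Ht182 vs Ht296: 4
  Ht100 vs Ht296: 4
The smallest is 1, between Ht270 and Ht182.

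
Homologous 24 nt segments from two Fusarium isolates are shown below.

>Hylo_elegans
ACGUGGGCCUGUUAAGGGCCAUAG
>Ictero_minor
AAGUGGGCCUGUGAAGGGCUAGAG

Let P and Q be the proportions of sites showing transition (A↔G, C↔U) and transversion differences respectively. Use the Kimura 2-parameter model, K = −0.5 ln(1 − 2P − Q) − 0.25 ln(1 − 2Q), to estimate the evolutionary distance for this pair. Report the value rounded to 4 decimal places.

0.1887

Differing sites — 2:C/A (Tv); 13:U/G (Tv); 20:C/U (Ti); 22:U/G (Tv).
Of the 4 differences, 1 transition and 3 transversions over 24 sites: P = 1/24 = 0.041667, Q = 3/24 = 0.125000.
d = −0.5·ln(0.791666) − 0.25·ln(0.750000) = −0.5·(-0.233616) − 0.25·(-0.287682) = 0.1887.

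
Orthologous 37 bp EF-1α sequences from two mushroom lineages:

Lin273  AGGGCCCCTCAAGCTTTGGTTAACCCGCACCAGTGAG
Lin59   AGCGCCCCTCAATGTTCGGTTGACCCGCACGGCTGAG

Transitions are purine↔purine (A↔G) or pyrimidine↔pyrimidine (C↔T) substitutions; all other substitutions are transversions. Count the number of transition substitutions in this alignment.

3

The sequences differ at positions 3 (G/C, transversion), 13 (G/T, transversion), 14 (C/G, transversion), 17 (T/C, transition), 22 (A/G, transition), 31 (C/G, transversion), 32 (A/G, transition), 33 (G/C, transversion).
Of the 8 differences, 3 transitions and 5 transversions, so the answer is 3.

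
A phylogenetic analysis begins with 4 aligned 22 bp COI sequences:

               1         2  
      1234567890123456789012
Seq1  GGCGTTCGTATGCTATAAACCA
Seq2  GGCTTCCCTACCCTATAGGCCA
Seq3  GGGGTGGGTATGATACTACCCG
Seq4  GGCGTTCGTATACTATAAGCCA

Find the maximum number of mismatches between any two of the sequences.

Pairwise Hamming distances:
  Seq1 vs Seq2: 7
  Seq1 vs Seq3: 8
  Seq1 vs Seq4: 2
  Seq2 vs Seq3: 13
  Seq2 vs Seq4: 6
  Seq3 vs Seq4: 9
The largest is 13, between Seq2 and Seq3.

13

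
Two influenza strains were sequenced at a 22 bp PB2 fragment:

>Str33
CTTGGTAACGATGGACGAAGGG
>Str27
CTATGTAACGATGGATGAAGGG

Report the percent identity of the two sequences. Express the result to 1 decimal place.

The sequences differ at positions 3 (T/A), 4 (G/T), 16 (C/T).
19 of the 22 sites match, so the percent identity is 19/22 × 100 = 86.4%.

86.4%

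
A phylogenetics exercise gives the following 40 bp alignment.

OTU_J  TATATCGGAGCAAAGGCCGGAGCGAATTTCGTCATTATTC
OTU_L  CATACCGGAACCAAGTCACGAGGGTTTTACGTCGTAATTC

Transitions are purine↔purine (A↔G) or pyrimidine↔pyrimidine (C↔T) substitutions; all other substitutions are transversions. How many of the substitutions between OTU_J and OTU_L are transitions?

4

Mismatches occur at site 1 (T/C, transition), site 5 (T/C, transition), site 10 (G/A, transition), site 12 (A/C, transversion), site 16 (G/T, transversion), site 18 (C/A, transversion), site 19 (G/C, transversion), site 23 (C/G, transversion), site 25 (A/T, transversion), site 26 (A/T, transversion), site 29 (T/A, transversion), site 34 (A/G, transition), site 36 (T/A, transversion).
Of the 13 differences, 4 transitions and 9 transversions, so the answer is 4.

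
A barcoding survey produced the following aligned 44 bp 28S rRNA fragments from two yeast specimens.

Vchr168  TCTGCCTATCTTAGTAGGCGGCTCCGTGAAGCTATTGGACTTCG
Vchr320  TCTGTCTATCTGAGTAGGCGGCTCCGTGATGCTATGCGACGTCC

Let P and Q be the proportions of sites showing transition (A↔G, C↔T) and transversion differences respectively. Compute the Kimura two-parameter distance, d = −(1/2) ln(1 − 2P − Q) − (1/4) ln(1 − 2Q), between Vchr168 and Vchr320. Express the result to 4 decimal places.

The sequences differ at positions 5 (C/T, transition), 12 (T/G, transversion), 30 (A/T, transversion), 36 (T/G, transversion), 37 (G/C, transversion), 41 (T/G, transversion), 44 (G/C, transversion).
Of the 7 differences, 1 transition and 6 transversions over 44 sites: P = 1/44 = 0.022727, Q = 6/44 = 0.136364.
d = −0.5·ln(0.818182) − 0.25·ln(0.727272) = −0.5·(-0.200670) − 0.25·(-0.318455) = 0.1799.

0.1799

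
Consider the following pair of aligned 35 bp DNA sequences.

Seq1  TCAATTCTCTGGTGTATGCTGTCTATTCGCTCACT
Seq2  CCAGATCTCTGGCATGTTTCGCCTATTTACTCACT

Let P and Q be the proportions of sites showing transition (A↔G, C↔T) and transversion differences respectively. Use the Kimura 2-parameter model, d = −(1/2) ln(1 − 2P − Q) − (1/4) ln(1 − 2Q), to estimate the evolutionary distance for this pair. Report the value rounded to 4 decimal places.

The sequences differ at positions 1 (T/C, transition), 4 (A/G, transition), 5 (T/A, transversion), 13 (T/C, transition), 14 (G/A, transition), 16 (A/G, transition), 18 (G/T, transversion), 19 (C/T, transition), 20 (T/C, transition), 22 (T/C, transition), 28 (C/T, transition), 29 (G/A, transition).
Of the 12 differences, 10 transitions and 2 transversions over 35 sites: P = 10/35 = 0.285714, Q = 2/35 = 0.057143.
d = −0.5·ln(0.371429) − 0.25·ln(0.885714) = −0.5·(-0.990398) − 0.25·(-0.121361) = 0.5255.

0.5255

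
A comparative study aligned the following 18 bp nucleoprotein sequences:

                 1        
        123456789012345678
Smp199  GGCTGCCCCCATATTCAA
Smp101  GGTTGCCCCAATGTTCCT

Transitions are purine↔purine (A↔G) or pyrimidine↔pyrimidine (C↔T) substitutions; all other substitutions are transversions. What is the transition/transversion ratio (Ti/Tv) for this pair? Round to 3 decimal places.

0.667

Differing sites — 3:C/T (Ti); 10:C/A (Tv); 13:A/G (Ti); 17:A/C (Tv); 18:A/T (Tv).
Of the 5 differences, 2 transitions and 3 transversions, so Ti/Tv = 2/3 = 0.667.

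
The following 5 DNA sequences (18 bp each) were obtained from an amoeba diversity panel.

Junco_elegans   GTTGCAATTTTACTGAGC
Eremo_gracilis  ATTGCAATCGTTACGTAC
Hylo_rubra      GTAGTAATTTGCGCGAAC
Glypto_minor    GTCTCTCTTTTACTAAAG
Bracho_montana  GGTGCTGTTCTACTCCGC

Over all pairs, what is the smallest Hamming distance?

6

Pairwise Hamming distances:
  Junco_elegans vs Eremo_gracilis: 8
  Junco_elegans vs Hylo_rubra: 7
  Junco_elegans vs Glypto_minor: 7
  Junco_elegans vs Bracho_montana: 6
  Eremo_gracilis vs Hylo_rubra: 9
  Eremo_gracilis vs Glypto_minor: 13
  Eremo_gracilis vs Bracho_montana: 12
  Hylo_rubra vs Glypto_minor: 11
  Hylo_rubra vs Bracho_montana: 13
  Glypto_minor vs Bracho_montana: 9
The smallest is 6, between Junco_elegans and Bracho_montana.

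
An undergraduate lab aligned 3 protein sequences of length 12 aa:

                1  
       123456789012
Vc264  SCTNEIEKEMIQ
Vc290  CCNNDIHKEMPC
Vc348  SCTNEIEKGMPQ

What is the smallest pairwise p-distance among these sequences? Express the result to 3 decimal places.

Pairwise Hamming distances:
  Vc264 vs Vc290: 6
  Vc264 vs Vc348: 2
  Vc290 vs Vc348: 6
The smallest is 2 mismatches, between Vc264 and Vc348; p = 2/12 = 0.167.

0.167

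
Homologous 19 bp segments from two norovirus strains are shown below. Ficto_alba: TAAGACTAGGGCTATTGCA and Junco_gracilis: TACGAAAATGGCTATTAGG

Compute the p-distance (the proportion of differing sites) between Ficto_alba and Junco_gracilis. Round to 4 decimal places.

0.3684

Mismatches occur at site 3 (A↔C), site 6 (C↔A), site 7 (T↔A), site 9 (G↔T), site 17 (G↔A), site 18 (C↔G), site 19 (A↔G).
There are 7 differences over 19 sites, so p = 7/19 = 0.3684.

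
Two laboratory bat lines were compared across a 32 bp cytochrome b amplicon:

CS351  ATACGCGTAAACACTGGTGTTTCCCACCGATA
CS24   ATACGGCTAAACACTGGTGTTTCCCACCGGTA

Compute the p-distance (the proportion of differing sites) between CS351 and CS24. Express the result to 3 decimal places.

0.094

Mismatches occur at site 6 (C/G), site 7 (G/C), site 30 (A/G).
There are 3 differences over 32 sites, so p = 3/32 = 0.094.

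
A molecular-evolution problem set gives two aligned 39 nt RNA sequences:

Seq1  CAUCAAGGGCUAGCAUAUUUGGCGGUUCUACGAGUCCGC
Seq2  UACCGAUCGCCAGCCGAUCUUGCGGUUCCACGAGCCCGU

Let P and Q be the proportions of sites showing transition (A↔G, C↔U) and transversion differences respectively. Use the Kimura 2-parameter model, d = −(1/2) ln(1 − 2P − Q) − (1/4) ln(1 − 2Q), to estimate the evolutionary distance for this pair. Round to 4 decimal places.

The sequences differ at positions 1 (C/U, transition), 3 (U/C, transition), 5 (A/G, transition), 7 (G/U, transversion), 8 (G/C, transversion), 11 (U/C, transition), 15 (A/C, transversion), 16 (U/G, transversion), 19 (U/C, transition), 21 (G/U, transversion), 29 (U/C, transition), 35 (U/C, transition), 39 (C/U, transition).
Of the 13 differences, 8 transitions and 5 transversions over 39 sites: P = 8/39 = 0.205128, Q = 5/39 = 0.128205.
d = −0.5·ln(0.461539) − 0.25·ln(0.743590) = −0.5·(-0.773189) − 0.25·(-0.296265) = 0.4607.

0.4607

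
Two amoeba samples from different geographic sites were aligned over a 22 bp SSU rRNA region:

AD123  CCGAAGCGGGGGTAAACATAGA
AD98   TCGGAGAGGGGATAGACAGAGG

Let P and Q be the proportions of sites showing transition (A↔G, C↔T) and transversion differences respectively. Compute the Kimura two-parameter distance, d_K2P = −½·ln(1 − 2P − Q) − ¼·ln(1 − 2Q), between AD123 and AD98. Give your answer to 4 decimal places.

0.4444

Mismatches occur at site 1 (C↔T, transition), site 4 (A↔G, transition), site 7 (C↔A, transversion), site 12 (G↔A, transition), site 15 (A↔G, transition), site 19 (T↔G, transversion), site 22 (A↔G, transition).
Of the 7 differences, 5 transitions and 2 transversions over 22 sites: P = 5/22 = 0.227273, Q = 2/22 = 0.090909.
d = −0.5·ln(0.454545) − 0.25·ln(0.818182) = −0.5·(-0.788458) − 0.25·(-0.200670) = 0.4444.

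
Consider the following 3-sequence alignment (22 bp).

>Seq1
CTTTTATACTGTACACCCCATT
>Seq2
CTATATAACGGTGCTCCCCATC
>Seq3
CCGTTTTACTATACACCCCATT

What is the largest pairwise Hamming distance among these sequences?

9

Pairwise Hamming distances:
  Seq1 vs Seq2: 8
  Seq1 vs Seq3: 4
  Seq2 vs Seq3: 9
The largest is 9, between Seq2 and Seq3.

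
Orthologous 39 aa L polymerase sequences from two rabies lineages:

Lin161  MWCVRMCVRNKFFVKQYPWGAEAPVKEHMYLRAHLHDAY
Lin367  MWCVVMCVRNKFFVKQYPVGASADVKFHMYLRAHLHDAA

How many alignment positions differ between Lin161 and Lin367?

The sequences differ at positions 5 (R/V), 19 (W/V), 22 (E/S), 24 (P/D), 27 (E/F), 39 (Y/A).
That gives 6 mismatches out of 39 aligned sites, so the Hamming distance is 6.

6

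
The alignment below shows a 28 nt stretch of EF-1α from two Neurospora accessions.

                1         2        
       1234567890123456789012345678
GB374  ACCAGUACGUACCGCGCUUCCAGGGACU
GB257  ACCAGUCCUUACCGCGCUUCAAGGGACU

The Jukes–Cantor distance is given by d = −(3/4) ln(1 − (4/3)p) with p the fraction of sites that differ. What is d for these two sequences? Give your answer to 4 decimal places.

The sequences differ at positions 7 (A/C), 9 (G/U), 21 (C/A).
p = 3/28 = 0.107143.
d = −0.75 · ln(1 − (4/3)·0.107143) = −0.75 · ln(0.857143) = −0.75 · (-0.154151) = 0.1156.

0.1156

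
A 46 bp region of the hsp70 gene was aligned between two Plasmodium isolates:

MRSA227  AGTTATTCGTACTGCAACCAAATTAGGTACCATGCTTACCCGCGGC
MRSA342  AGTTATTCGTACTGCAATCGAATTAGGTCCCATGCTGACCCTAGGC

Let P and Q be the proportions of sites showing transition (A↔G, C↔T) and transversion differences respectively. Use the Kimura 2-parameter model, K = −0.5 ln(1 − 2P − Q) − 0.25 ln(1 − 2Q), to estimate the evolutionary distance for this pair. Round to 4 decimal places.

Mismatches occur at site 18 (C→T, transition), site 20 (A→G, transition), site 29 (A→C, transversion), site 37 (T→G, transversion), site 42 (G→T, transversion), site 43 (C→A, transversion).
Of the 6 differences, 2 transitions and 4 transversions over 46 sites: P = 2/46 = 0.043478, Q = 4/46 = 0.086957.
d = −0.5·ln(0.826087) − 0.25·ln(0.826086) = −0.5·(-0.191055) − 0.25·(-0.191056) = 0.1433.

0.1433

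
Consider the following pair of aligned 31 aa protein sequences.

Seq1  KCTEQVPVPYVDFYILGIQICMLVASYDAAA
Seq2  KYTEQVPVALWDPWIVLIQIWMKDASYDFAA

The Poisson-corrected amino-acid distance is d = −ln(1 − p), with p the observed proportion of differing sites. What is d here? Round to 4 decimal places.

0.4895

Mismatches occur at site 2 (C↔Y), site 9 (P↔A), site 10 (Y↔L), site 11 (V↔W), site 13 (F↔P), site 14 (Y↔W), site 16 (L↔V), site 17 (G↔L), site 21 (C↔W), site 23 (L↔K), site 24 (V↔D), site 29 (A↔F).
p = 12/31 = 0.387097.
d = −ln(1 − 0.387097) = −ln(0.612903) = 0.4895.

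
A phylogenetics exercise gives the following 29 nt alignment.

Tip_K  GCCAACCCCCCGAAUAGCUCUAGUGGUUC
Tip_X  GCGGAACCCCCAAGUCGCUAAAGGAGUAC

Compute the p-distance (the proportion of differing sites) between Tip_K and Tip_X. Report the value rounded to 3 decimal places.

0.379

The sequences differ at positions 3 (C/G), 4 (A/G), 6 (C/A), 12 (G/A), 14 (A/G), 16 (A/C), 20 (C/A), 21 (U/A), 24 (U/G), 25 (G/A), 28 (U/A).
There are 11 differences over 29 sites, so p = 11/29 = 0.379.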